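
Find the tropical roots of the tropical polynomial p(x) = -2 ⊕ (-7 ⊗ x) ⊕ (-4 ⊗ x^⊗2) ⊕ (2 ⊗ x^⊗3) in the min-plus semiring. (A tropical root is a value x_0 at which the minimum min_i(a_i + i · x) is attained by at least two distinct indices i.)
Roots: {-6, -3, 5}

Each tropical root is a break point of the lower envelope of the lines y = a_i + i · x (there are 4 lines, with slopes 0, 1, ..., 3). Only the lines that attain the minimum somewhere contribute to roots; other lines are dominated. Here the surviving (envelope) indices are i = 3, i = 2, i = 1, i = 0.
Intersections between consecutive envelope lines give the roots: for adjacent envelope indices i < j the intersection is x = (a_i − a_j) / (j − i). Reading off the sorted break points: {-6, -3, 5}.
Verification: at each break x_0, at least two indices attain the minimum of min_i(a_i + i · x_0).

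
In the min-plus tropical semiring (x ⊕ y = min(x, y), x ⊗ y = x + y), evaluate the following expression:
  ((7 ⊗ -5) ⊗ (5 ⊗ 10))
((7 ⊗ -5) ⊗ (5 ⊗ 10)) = 17

Expand innermost to outermost. Recall ⊕ takes the minimum of its arguments and ⊗ takes their sum. Working out the expression ((7 ⊗ -5) ⊗ (5 ⊗ 10)) gives 17.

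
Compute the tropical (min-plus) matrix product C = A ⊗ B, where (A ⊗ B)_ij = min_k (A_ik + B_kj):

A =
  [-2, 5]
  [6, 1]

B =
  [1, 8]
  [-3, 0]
A ⊗ B =
  [-1, 5]
  [-2, 1]

Apply the min-plus product entry-by-entry:
  C[0][0] = min over k of (A[0][0] + B[0][0] = -2 + 1 = -1, A[0][1] + B[1][0] = 5 + -3 = 2) = -1 (attained at k = 0)
  C[0][1] = min over k of (A[0][0] + B[0][1] = -2 + 8 = 6, A[0][1] + B[1][1] = 5 + 0 = 5) = 5 (attained at k = 1)
  C[1][0] = min over k of (A[1][0] + B[0][0] = 6 + 1 = 7, A[1][1] + B[1][0] = 1 + -3 = -2) = -2 (attained at k = 1)
  C[1][1] = min over k of (A[1][0] + B[0][1] = 6 + 8 = 14, A[1][1] + B[1][1] = 1 + 0 = 1) = 1 (attained at k = 1)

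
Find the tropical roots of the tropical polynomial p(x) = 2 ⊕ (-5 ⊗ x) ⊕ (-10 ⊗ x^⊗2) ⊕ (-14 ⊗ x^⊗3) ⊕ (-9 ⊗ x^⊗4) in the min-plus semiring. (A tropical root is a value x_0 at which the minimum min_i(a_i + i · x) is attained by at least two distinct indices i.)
Roots: {-5, 4, 5, 7}

Each tropical root is a break point of the lower envelope of the lines y = a_i + i · x (there are 5 lines, with slopes 0, 1, ..., 4). Only the lines that attain the minimum somewhere contribute to roots; other lines are dominated. Here the surviving (envelope) indices are i = 4, i = 3, i = 2, i = 1, i = 0.
Intersections between consecutive envelope lines give the roots: for adjacent envelope indices i < j the intersection is x = (a_i − a_j) / (j − i). Reading off the sorted break points: {-5, 4, 5, 7}.
Verification: at each break x_0, at least two indices attain the minimum of min_i(a_i + i · x_0).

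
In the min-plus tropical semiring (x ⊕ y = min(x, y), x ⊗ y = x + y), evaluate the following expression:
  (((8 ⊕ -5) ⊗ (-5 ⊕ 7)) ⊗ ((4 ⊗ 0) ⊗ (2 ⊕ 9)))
(((8 ⊕ -5) ⊗ (-5 ⊕ 7)) ⊗ ((4 ⊗ 0) ⊗ (2 ⊕ 9))) = -4

Expand innermost to outermost. Recall ⊕ takes the minimum of its arguments and ⊗ takes their sum. Working out the expression (((8 ⊕ -5) ⊗ (-5 ⊕ 7)) ⊗ ((4 ⊗ 0) ⊗ (2 ⊕ 9))) gives -4.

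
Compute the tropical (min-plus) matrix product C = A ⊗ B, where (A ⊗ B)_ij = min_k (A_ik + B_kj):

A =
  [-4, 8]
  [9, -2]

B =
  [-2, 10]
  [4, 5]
A ⊗ B =
  [-6, 6]
  [2, 3]

Apply the min-plus product entry-by-entry:
  C[0][0] = min over k of (A[0][0] + B[0][0] = -4 + -2 = -6, A[0][1] + B[1][0] = 8 + 4 = 12) = -6 (attained at k = 0)
  C[0][1] = min over k of (A[0][0] + B[0][1] = -4 + 10 = 6, A[0][1] + B[1][1] = 8 + 5 = 13) = 6 (attained at k = 0)
  C[1][0] = min over k of (A[1][0] + B[0][0] = 9 + -2 = 7, A[1][1] + B[1][0] = -2 + 4 = 2) = 2 (attained at k = 1)
  C[1][1] = min over k of (A[1][0] + B[0][1] = 9 + 10 = 19, A[1][1] + B[1][1] = -2 + 5 = 3) = 3 (attained at k = 1)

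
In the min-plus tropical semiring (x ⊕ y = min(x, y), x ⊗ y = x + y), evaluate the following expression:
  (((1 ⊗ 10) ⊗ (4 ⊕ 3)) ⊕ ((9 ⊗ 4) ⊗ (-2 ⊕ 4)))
(((1 ⊗ 10) ⊗ (4 ⊕ 3)) ⊕ ((9 ⊗ 4) ⊗ (-2 ⊕ 4))) = 11

Expand innermost to outermost. Recall ⊕ takes the minimum of its arguments and ⊗ takes their sum. Working out the expression (((1 ⊗ 10) ⊗ (4 ⊕ 3)) ⊕ ((9 ⊗ 4) ⊗ (-2 ⊕ 4))) gives 11.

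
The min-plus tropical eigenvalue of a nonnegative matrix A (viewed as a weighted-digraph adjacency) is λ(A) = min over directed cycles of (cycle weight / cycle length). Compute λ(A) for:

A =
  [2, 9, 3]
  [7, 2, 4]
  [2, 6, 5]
λ(A) = 2

Enumerate directed cycles and compute their means (weight / length). Sample:
  cycle 0 → 0: weight = 2, length = 1, mean = 2/1 ≈ 2.000
  cycle 1 → 1: weight = 2, length = 1, mean = 2/1 ≈ 2.000
  cycle 2 → 2: weight = 5, length = 1, mean = 5/1 ≈ 5.000
  cycle 0 → 1 → 0: weight = 16, length = 2, mean = 16/2 ≈ 8.000
  cycle 0 → 2 → 0: weight = 5, length = 2, mean = 5/2 ≈ 2.500
  cycle 1 → 0 → 1: weight = 16, length = 2, mean = 16/2 ≈ 8.000
Minimum mean = 2.000, attained e.g. along the cycle 0 → 0 with weight 2 and length 1. So λ(A) = 2/1 = 2.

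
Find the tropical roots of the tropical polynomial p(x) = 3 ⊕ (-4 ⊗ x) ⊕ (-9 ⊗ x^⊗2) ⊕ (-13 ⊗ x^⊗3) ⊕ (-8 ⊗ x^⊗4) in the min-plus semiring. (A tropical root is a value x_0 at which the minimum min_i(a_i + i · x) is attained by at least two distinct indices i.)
Roots: {-5, 4, 5, 7}

Each tropical root is a break point of the lower envelope of the lines y = a_i + i · x (there are 5 lines, with slopes 0, 1, ..., 4). Only the lines that attain the minimum somewhere contribute to roots; other lines are dominated. Here the surviving (envelope) indices are i = 4, i = 3, i = 2, i = 1, i = 0.
Intersections between consecutive envelope lines give the roots: for adjacent envelope indices i < j the intersection is x = (a_i − a_j) / (j − i). Reading off the sorted break points: {-5, 4, 5, 7}.
Verification: at each break x_0, at least two indices attain the minimum of min_i(a_i + i · x_0).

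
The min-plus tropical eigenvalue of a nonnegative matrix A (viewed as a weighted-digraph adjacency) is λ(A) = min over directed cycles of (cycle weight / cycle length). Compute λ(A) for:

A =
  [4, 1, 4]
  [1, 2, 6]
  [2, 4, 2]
λ(A) = 1

Enumerate directed cycles and compute their means (weight / length). Sample:
  cycle 0 → 0: weight = 4, length = 1, mean = 4/1 ≈ 4.000
  cycle 1 → 1: weight = 2, length = 1, mean = 2/1 ≈ 2.000
  cycle 2 → 2: weight = 2, length = 1, mean = 2/1 ≈ 2.000
  cycle 0 → 1 → 0: weight = 2, length = 2, mean = 2/2 ≈ 1.000
  cycle 0 → 2 → 0: weight = 6, length = 2, mean = 6/2 ≈ 3.000
  cycle 1 → 0 → 1: weight = 2, length = 2, mean = 2/2 ≈ 1.000
Minimum mean = 1.000, attained e.g. along the cycle 0 → 1 → 0 with weight 2 and length 2. So λ(A) = 2/2 = 1.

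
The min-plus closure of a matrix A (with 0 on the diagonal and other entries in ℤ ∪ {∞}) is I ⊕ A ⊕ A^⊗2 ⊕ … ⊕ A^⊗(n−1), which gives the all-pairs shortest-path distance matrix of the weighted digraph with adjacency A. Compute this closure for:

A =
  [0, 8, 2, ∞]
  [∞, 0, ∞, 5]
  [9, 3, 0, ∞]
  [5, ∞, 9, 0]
Closure =
  [0, 5, 2, 10]
  [10, 0, 12, 5]
  [9, 3, 0, 8]
  [5, 10, 7, 0]

This is the Floyd-Warshall all-pairs shortest-path computation. For each intermediate vertex k = 0, 1, …, 3, update dist[i][j] ← min(dist[i][j], dist[i][k] + dist[k][j]). The final matrix gives, for each (i, j), the minimum total weight of any directed path from i to j (possibly empty when i = j).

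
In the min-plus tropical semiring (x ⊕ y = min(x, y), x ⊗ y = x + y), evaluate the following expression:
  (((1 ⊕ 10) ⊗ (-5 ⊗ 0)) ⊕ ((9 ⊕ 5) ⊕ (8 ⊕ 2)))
(((1 ⊕ 10) ⊗ (-5 ⊗ 0)) ⊕ ((9 ⊕ 5) ⊕ (8 ⊕ 2))) = -4

Expand innermost to outermost. Recall ⊕ takes the minimum of its arguments and ⊗ takes their sum. Working out the expression (((1 ⊕ 10) ⊗ (-5 ⊗ 0)) ⊕ ((9 ⊕ 5) ⊕ (8 ⊕ 2))) gives -4.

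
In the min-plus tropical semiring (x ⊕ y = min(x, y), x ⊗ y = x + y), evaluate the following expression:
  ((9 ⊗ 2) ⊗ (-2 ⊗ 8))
((9 ⊗ 2) ⊗ (-2 ⊗ 8)) = 17

Expand innermost to outermost. Recall ⊕ takes the minimum of its arguments and ⊗ takes their sum. Working out the expression ((9 ⊗ 2) ⊗ (-2 ⊗ 8)) gives 17.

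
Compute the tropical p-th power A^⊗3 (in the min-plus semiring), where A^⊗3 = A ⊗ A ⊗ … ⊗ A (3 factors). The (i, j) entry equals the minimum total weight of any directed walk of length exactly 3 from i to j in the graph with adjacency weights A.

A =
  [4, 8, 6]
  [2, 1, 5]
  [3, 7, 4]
A^⊗3 =
  [11, 10, 14]
  [4, 3, 7]
  [10, 9, 12]

Each entry (A^⊗3)_ij equals the minimum over all length-3 walks i = v_0 → v_1 → … → v_3 = j of Σ_t A[v_t][v_{t+1}]. For example, for (i, j) = (0, 2) we minimise over 9 possible intermediate vertex sequences; the minimum is 14, attained along the walk 0 → 0 → 0 → 2.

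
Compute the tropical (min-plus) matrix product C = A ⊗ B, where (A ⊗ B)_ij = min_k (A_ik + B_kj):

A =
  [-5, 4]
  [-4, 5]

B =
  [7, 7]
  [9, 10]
A ⊗ B =
  [2, 2]
  [3, 3]

Apply the min-plus product entry-by-entry:
  C[0][0] = min over k of (A[0][0] + B[0][0] = -5 + 7 = 2, A[0][1] + B[1][0] = 4 + 9 = 13) = 2 (attained at k = 0)
  C[0][1] = min over k of (A[0][0] + B[0][1] = -5 + 7 = 2, A[0][1] + B[1][1] = 4 + 10 = 14) = 2 (attained at k = 0)
  C[1][0] = min over k of (A[1][0] + B[0][0] = -4 + 7 = 3, A[1][1] + B[1][0] = 5 + 9 = 14) = 3 (attained at k = 0)
  C[1][1] = min over k of (A[1][0] + B[0][1] = -4 + 7 = 3, A[1][1] + B[1][1] = 5 + 10 = 15) = 3 (attained at k = 0)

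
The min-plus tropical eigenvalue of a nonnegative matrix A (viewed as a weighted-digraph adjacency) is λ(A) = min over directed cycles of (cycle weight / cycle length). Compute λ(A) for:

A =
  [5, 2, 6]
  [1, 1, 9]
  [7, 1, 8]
λ(A) = 1

Enumerate directed cycles and compute their means (weight / length). Sample:
  cycle 0 → 0: weight = 5, length = 1, mean = 5/1 ≈ 5.000
  cycle 1 → 1: weight = 1, length = 1, mean = 1/1 ≈ 1.000
  cycle 2 → 2: weight = 8, length = 1, mean = 8/1 ≈ 8.000
  cycle 0 → 1 → 0: weight = 3, length = 2, mean = 3/2 ≈ 1.500
  cycle 0 → 2 → 0: weight = 13, length = 2, mean = 13/2 ≈ 6.500
  cycle 1 → 0 → 1: weight = 3, length = 2, mean = 3/2 ≈ 1.500
Minimum mean = 1.000, attained e.g. along the cycle 1 → 1 with weight 1 and length 1. So λ(A) = 1/1 = 1.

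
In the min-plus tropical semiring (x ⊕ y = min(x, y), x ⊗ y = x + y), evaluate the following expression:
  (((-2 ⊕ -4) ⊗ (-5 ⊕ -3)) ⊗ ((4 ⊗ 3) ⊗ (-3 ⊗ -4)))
(((-2 ⊕ -4) ⊗ (-5 ⊕ -3)) ⊗ ((4 ⊗ 3) ⊗ (-3 ⊗ -4))) = -9

Expand innermost to outermost. Recall ⊕ takes the minimum of its arguments and ⊗ takes their sum. Working out the expression (((-2 ⊕ -4) ⊗ (-5 ⊕ -3)) ⊗ ((4 ⊗ 3) ⊗ (-3 ⊗ -4))) gives -9.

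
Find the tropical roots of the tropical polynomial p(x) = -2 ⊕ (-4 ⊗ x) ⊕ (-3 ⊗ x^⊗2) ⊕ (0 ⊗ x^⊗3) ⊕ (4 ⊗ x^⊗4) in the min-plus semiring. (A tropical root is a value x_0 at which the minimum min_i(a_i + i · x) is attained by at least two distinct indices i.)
Roots: {-4, -3, -1, 2}

Each tropical root is a break point of the lower envelope of the lines y = a_i + i · x (there are 5 lines, with slopes 0, 1, ..., 4). Only the lines that attain the minimum somewhere contribute to roots; other lines are dominated. Here the surviving (envelope) indices are i = 4, i = 3, i = 2, i = 1, i = 0.
Intersections between consecutive envelope lines give the roots: for adjacent envelope indices i < j the intersection is x = (a_i − a_j) / (j − i). Reading off the sorted break points: {-4, -3, -1, 2}.
Verification: at each break x_0, at least two indices attain the minimum of min_i(a_i + i · x_0).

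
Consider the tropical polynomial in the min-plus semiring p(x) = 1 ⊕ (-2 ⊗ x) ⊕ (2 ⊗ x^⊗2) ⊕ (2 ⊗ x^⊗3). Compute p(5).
p(5) = 1

A tropical monomial a ⊗ x^⊗i evaluates to a + i · x. Evaluating each term at x = 5:
  Term 0 contributes 1 + 0 · 5 = 1
  Term 1 contributes -2 + 1 · 5 = 3
  Term 2 contributes 2 + 2 · 5 = 12
  Term 3 contributes 2 + 3 · 5 = 17
p(5) = ⊕ of these = min[1, 3, 12, 17] = 1.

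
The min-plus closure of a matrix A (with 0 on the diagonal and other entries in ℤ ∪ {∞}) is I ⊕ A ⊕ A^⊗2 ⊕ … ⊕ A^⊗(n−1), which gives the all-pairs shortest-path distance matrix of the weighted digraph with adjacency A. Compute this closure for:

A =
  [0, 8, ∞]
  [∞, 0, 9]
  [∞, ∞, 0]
Closure =
  [0, 8, 17]
  [∞, 0, 9]
  [∞, ∞, 0]

This is the Floyd-Warshall all-pairs shortest-path computation. For each intermediate vertex k = 0, 1, …, 2, update dist[i][j] ← min(dist[i][j], dist[i][k] + dist[k][j]). The final matrix gives, for each (i, j), the minimum total weight of any directed path from i to j (possibly empty when i = j).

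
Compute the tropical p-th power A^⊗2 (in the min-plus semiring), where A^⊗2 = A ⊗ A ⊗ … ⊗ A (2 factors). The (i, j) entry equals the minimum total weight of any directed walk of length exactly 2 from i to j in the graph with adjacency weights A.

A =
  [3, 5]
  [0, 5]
A^⊗2 =
  [5, 8]
  [3, 5]

Each entry (A^⊗2)_ij equals the minimum over all length-2 walks i = v_0 → v_1 → … → v_2 = j of Σ_t A[v_t][v_{t+1}]. For example, for (i, j) = (0, 1) we minimise over 2 possible intermediate vertex sequences; the minimum is 8, attained along the walk 0 → 0 → 1.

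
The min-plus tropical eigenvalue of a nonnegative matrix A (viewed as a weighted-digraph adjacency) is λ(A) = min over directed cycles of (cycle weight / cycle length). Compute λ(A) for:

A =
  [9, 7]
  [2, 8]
λ(A) = 9/2

Enumerate directed cycles and compute their means (weight / length). Sample:
  cycle 0 → 0: weight = 9, length = 1, mean = 9/1 ≈ 9.000
  cycle 1 → 1: weight = 8, length = 1, mean = 8/1 ≈ 8.000
  cycle 0 → 1 → 0: weight = 9, length = 2, mean = 9/2 ≈ 4.500
  cycle 1 → 0 → 1: weight = 9, length = 2, mean = 9/2 ≈ 4.500
Minimum mean = 4.500, attained e.g. along the cycle 0 → 1 → 0 with weight 9 and length 2. So λ(A) = 9/2 = 9/2.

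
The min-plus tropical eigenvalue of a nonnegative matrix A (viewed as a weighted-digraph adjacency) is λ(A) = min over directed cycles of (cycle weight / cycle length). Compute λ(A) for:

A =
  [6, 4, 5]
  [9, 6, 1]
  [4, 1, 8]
λ(A) = 1

Enumerate directed cycles and compute their means (weight / length). Sample:
  cycle 0 → 0: weight = 6, length = 1, mean = 6/1 ≈ 6.000
  cycle 1 → 1: weight = 6, length = 1, mean = 6/1 ≈ 6.000
  cycle 2 → 2: weight = 8, length = 1, mean = 8/1 ≈ 8.000
  cycle 0 → 1 → 0: weight = 13, length = 2, mean = 13/2 ≈ 6.500
  cycle 0 → 2 → 0: weight = 9, length = 2, mean = 9/2 ≈ 4.500
  cycle 1 → 0 → 1: weight = 13, length = 2, mean = 13/2 ≈ 6.500
Minimum mean = 1.000, attained e.g. along the cycle 1 → 2 → 1 with weight 2 and length 2. So λ(A) = 2/2 = 1.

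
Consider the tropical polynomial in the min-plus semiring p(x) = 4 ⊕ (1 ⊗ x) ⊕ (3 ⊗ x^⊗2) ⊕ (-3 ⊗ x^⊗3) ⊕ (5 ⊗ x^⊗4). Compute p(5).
p(5) = 4

A tropical monomial a ⊗ x^⊗i evaluates to a + i · x. Evaluating each term at x = 5:
  Term 0 contributes 4 + 0 · 5 = 4
  Term 1 contributes 1 + 1 · 5 = 6
  Term 2 contributes 3 + 2 · 5 = 13
  Term 3 contributes -3 + 3 · 5 = 12
  Term 4 contributes 5 + 4 · 5 = 25
p(5) = ⊕ of these = min[4, 6, 13, 12, 25] = 4.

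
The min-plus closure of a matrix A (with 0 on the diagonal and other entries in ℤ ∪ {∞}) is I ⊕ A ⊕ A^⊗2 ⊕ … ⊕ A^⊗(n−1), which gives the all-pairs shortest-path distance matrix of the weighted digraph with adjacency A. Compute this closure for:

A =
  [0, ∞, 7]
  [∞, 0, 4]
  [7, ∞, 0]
Closure =
  [0, ∞, 7]
  [11, 0, 4]
  [7, ∞, 0]

This is the Floyd-Warshall all-pairs shortest-path computation. For each intermediate vertex k = 0, 1, …, 2, update dist[i][j] ← min(dist[i][j], dist[i][k] + dist[k][j]). The final matrix gives, for each (i, j), the minimum total weight of any directed path from i to j (possibly empty when i = j).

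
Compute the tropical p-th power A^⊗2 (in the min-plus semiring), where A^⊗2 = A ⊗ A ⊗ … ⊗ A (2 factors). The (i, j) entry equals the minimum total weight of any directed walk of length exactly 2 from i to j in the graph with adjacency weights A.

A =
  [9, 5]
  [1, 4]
A^⊗2 =
  [6, 9]
  [5, 6]

Each entry (A^⊗2)_ij equals the minimum over all length-2 walks i = v_0 → v_1 → … → v_2 = j of Σ_t A[v_t][v_{t+1}]. For example, for (i, j) = (0, 1) we minimise over 2 possible intermediate vertex sequences; the minimum is 9, attained along the walk 0 → 1 → 1.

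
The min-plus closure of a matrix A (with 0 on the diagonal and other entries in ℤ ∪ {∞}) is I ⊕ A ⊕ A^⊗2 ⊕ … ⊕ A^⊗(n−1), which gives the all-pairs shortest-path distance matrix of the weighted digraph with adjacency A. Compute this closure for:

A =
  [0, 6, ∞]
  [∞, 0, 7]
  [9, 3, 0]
Closure =
  [0, 6, 13]
  [16, 0, 7]
  [9, 3, 0]

This is the Floyd-Warshall all-pairs shortest-path computation. For each intermediate vertex k = 0, 1, …, 2, update dist[i][j] ← min(dist[i][j], dist[i][k] + dist[k][j]). The final matrix gives, for each (i, j), the minimum total weight of any directed path from i to j (possibly empty when i = j).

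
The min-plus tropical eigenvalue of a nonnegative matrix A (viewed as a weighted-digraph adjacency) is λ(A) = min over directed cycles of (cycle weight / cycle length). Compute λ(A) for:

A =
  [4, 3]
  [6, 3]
λ(A) = 3

Enumerate directed cycles and compute their means (weight / length). Sample:
  cycle 0 → 0: weight = 4, length = 1, mean = 4/1 ≈ 4.000
  cycle 1 → 1: weight = 3, length = 1, mean = 3/1 ≈ 3.000
  cycle 0 → 1 → 0: weight = 9, length = 2, mean = 9/2 ≈ 4.500
  cycle 1 → 0 → 1: weight = 9, length = 2, mean = 9/2 ≈ 4.500
Minimum mean = 3.000, attained e.g. along the cycle 1 → 1 with weight 3 and length 1. So λ(A) = 3/1 = 3.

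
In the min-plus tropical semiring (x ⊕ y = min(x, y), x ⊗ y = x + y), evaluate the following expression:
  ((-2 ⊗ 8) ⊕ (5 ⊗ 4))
((-2 ⊗ 8) ⊕ (5 ⊗ 4)) = 6

Expand innermost to outermost. Recall ⊕ takes the minimum of its arguments and ⊗ takes their sum. Working out the expression ((-2 ⊗ 8) ⊕ (5 ⊗ 4)) gives 6.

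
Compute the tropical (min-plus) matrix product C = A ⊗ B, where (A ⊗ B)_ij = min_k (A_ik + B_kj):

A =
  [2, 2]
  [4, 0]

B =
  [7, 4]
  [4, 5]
A ⊗ B =
  [6, 6]
  [4, 5]

Apply the min-plus product entry-by-entry:
  C[0][0] = min over k of (A[0][0] + B[0][0] = 2 + 7 = 9, A[0][1] + B[1][0] = 2 + 4 = 6) = 6 (attained at k = 1)
  C[0][1] = min over k of (A[0][0] + B[0][1] = 2 + 4 = 6, A[0][1] + B[1][1] = 2 + 5 = 7) = 6 (attained at k = 0)
  C[1][0] = min over k of (A[1][0] + B[0][0] = 4 + 7 = 11, A[1][1] + B[1][0] = 0 + 4 = 4) = 4 (attained at k = 1)
  C[1][1] = min over k of (A[1][0] + B[0][1] = 4 + 4 = 8, A[1][1] + B[1][1] = 0 + 5 = 5) = 5 (attained at k = 1)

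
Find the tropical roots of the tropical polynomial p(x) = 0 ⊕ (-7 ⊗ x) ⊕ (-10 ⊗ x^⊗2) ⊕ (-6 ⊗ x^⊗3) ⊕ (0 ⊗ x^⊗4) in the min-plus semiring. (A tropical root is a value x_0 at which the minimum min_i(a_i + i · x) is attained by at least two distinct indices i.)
Roots: {-6, -4, 3, 7}

Each tropical root is a break point of the lower envelope of the lines y = a_i + i · x (there are 5 lines, with slopes 0, 1, ..., 4). Only the lines that attain the minimum somewhere contribute to roots; other lines are dominated. Here the surviving (envelope) indices are i = 4, i = 3, i = 2, i = 1, i = 0.
Intersections between consecutive envelope lines give the roots: for adjacent envelope indices i < j the intersection is x = (a_i − a_j) / (j − i). Reading off the sorted break points: {-6, -4, 3, 7}.
Verification: at each break x_0, at least two indices attain the minimum of min_i(a_i + i · x_0).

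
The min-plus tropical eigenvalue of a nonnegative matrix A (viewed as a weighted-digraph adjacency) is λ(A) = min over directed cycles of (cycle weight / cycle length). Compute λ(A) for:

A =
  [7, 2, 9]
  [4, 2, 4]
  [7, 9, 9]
λ(A) = 2

Enumerate directed cycles and compute their means (weight / length). Sample:
  cycle 0 → 0: weight = 7, length = 1, mean = 7/1 ≈ 7.000
  cycle 1 → 1: weight = 2, length = 1, mean = 2/1 ≈ 2.000
  cycle 2 → 2: weight = 9, length = 1, mean = 9/1 ≈ 9.000
  cycle 0 → 1 → 0: weight = 6, length = 2, mean = 6/2 ≈ 3.000
  cycle 0 → 2 → 0: weight = 16, length = 2, mean = 16/2 ≈ 8.000
  cycle 1 → 0 → 1: weight = 6, length = 2, mean = 6/2 ≈ 3.000
Minimum mean = 2.000, attained e.g. along the cycle 1 → 1 with weight 2 and length 1. So λ(A) = 2/1 = 2.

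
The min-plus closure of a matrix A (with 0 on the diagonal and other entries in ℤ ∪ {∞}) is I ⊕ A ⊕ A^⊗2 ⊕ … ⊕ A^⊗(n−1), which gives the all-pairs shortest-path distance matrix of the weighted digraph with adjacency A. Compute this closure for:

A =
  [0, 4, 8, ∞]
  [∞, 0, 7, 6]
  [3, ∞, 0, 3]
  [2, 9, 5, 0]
Closure =
  [0, 4, 8, 10]
  [8, 0, 7, 6]
  [3, 7, 0, 3]
  [2, 6, 5, 0]

This is the Floyd-Warshall all-pairs shortest-path computation. For each intermediate vertex k = 0, 1, …, 3, update dist[i][j] ← min(dist[i][j], dist[i][k] + dist[k][j]). The final matrix gives, for each (i, j), the minimum total weight of any directed path from i to j (possibly empty when i = j).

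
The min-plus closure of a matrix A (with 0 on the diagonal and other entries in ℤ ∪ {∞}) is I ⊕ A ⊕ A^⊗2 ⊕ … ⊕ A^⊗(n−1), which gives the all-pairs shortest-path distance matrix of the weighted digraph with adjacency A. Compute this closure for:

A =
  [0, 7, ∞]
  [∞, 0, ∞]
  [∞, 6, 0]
Closure =
  [0, 7, ∞]
  [∞, 0, ∞]
  [∞, 6, 0]

This is the Floyd-Warshall all-pairs shortest-path computation. For each intermediate vertex k = 0, 1, …, 2, update dist[i][j] ← min(dist[i][j], dist[i][k] + dist[k][j]). The final matrix gives, for each (i, j), the minimum total weight of any directed path from i to j (possibly empty when i = j).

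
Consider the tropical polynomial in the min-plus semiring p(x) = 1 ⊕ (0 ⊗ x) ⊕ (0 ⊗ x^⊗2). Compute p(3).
p(3) = 1

A tropical monomial a ⊗ x^⊗i evaluates to a + i · x. Evaluating each term at x = 3:
  Term 0 contributes 1 + 0 · 3 = 1
  Term 1 contributes 0 + 1 · 3 = 3
  Term 2 contributes 0 + 2 · 3 = 6
p(3) = ⊕ of these = min[1, 3, 6] = 1.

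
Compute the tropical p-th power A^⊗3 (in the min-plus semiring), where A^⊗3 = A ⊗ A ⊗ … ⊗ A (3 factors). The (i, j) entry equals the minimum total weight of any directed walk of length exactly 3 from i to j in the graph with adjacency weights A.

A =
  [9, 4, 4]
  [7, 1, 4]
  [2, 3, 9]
A^⊗3 =
  [10, 6, 9]
  [7, 3, 6]
  [8, 5, 8]

Each entry (A^⊗3)_ij equals the minimum over all length-3 walks i = v_0 → v_1 → … → v_3 = j of Σ_t A[v_t][v_{t+1}]. For example, for (i, j) = (0, 2) we minimise over 9 possible intermediate vertex sequences; the minimum is 9, attained along the walk 0 → 1 → 1 → 2.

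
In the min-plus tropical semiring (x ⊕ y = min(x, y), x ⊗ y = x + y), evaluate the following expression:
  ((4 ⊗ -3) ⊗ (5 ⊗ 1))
((4 ⊗ -3) ⊗ (5 ⊗ 1)) = 7

Expand innermost to outermost. Recall ⊕ takes the minimum of its arguments and ⊗ takes their sum. Working out the expression ((4 ⊗ -3) ⊗ (5 ⊗ 1)) gives 7.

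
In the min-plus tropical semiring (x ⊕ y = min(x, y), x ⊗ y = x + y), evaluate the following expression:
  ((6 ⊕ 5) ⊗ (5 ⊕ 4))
((6 ⊕ 5) ⊗ (5 ⊕ 4)) = 9

Expand innermost to outermost. Recall ⊕ takes the minimum of its arguments and ⊗ takes their sum. Working out the expression ((6 ⊕ 5) ⊗ (5 ⊕ 4)) gives 9.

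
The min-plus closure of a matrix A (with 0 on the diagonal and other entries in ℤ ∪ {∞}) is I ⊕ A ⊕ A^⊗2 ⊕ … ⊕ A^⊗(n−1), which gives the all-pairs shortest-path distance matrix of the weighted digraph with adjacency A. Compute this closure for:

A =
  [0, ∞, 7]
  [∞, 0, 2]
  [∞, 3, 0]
Closure =
  [0, 10, 7]
  [∞, 0, 2]
  [∞, 3, 0]

This is the Floyd-Warshall all-pairs shortest-path computation. For each intermediate vertex k = 0, 1, …, 2, update dist[i][j] ← min(dist[i][j], dist[i][k] + dist[k][j]). The final matrix gives, for each (i, j), the minimum total weight of any directed path from i to j (possibly empty when i = j).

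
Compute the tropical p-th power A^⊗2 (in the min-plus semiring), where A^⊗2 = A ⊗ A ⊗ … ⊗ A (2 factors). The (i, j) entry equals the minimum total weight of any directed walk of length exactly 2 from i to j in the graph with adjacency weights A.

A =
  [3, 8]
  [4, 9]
A^⊗2 =
  [6, 11]
  [7, 12]

Each entry (A^⊗2)_ij equals the minimum over all length-2 walks i = v_0 → v_1 → … → v_2 = j of Σ_t A[v_t][v_{t+1}]. For example, for (i, j) = (0, 1) we minimise over 2 possible intermediate vertex sequences; the minimum is 11, attained along the walk 0 → 0 → 1.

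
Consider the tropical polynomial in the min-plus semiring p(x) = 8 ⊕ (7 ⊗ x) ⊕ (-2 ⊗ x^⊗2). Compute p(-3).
p(-3) = -8

A tropical monomial a ⊗ x^⊗i evaluates to a + i · x. Evaluating each term at x = -3:
  Term 0 contributes 8 + 0 · -3 = 8
  Term 1 contributes 7 + 1 · -3 = 4
  Term 2 contributes -2 + 2 · -3 = -8
p(-3) = ⊕ of these = min[8, 4, -8] = -8.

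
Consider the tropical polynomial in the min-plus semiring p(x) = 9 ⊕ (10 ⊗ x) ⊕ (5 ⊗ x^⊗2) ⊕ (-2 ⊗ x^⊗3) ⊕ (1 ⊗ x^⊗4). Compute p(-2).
p(-2) = -8

A tropical monomial a ⊗ x^⊗i evaluates to a + i · x. Evaluating each term at x = -2:
  Term 0 contributes 9 + 0 · -2 = 9
  Term 1 contributes 10 + 1 · -2 = 8
  Term 2 contributes 5 + 2 · -2 = 1
  Term 3 contributes -2 + 3 · -2 = -8
  Term 4 contributes 1 + 4 · -2 = -7
p(-2) = ⊕ of these = min[9, 8, 1, -8, -7] = -8.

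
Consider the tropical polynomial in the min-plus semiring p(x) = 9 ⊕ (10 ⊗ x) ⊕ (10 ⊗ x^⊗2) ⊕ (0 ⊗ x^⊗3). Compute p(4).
p(4) = 9

A tropical monomial a ⊗ x^⊗i evaluates to a + i · x. Evaluating each term at x = 4:
  Term 0 contributes 9 + 0 · 4 = 9
  Term 1 contributes 10 + 1 · 4 = 14
  Term 2 contributes 10 + 2 · 4 = 18
  Term 3 contributes 0 + 3 · 4 = 12
p(4) = ⊕ of these = min[9, 14, 18, 12] = 9.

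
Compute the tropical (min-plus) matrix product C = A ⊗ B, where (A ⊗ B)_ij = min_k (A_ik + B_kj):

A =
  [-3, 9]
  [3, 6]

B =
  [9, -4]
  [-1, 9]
A ⊗ B =
  [6, -7]
  [5, -1]

Apply the min-plus product entry-by-entry:
  C[0][0] = min over k of (A[0][0] + B[0][0] = -3 + 9 = 6, A[0][1] + B[1][0] = 9 + -1 = 8) = 6 (attained at k = 0)
  C[0][1] = min over k of (A[0][0] + B[0][1] = -3 + -4 = -7, A[0][1] + B[1][1] = 9 + 9 = 18) = -7 (attained at k = 0)
  C[1][0] = min over k of (A[1][0] + B[0][0] = 3 + 9 = 12, A[1][1] + B[1][0] = 6 + -1 = 5) = 5 (attained at k = 1)
  C[1][1] = min over k of (A[1][0] + B[0][1] = 3 + -4 = -1, A[1][1] + B[1][1] = 6 + 9 = 15) = -1 (attained at k = 0)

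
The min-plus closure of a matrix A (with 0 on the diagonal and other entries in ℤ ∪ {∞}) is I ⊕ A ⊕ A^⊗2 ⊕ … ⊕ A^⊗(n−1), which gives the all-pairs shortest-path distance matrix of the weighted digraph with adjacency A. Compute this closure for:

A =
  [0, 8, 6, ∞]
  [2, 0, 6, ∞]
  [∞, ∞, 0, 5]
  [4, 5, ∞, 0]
Closure =
  [0, 8, 6, 11]
  [2, 0, 6, 11]
  [9, 10, 0, 5]
  [4, 5, 10, 0]

This is the Floyd-Warshall all-pairs shortest-path computation. For each intermediate vertex k = 0, 1, …, 3, update dist[i][j] ← min(dist[i][j], dist[i][k] + dist[k][j]). The final matrix gives, for each (i, j), the minimum total weight of any directed path from i to j (possibly empty when i = j).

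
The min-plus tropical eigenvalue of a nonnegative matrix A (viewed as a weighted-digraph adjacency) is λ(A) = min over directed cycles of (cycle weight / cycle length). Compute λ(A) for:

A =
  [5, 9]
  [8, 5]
λ(A) = 5

Enumerate directed cycles and compute their means (weight / length). Sample:
  cycle 0 → 0: weight = 5, length = 1, mean = 5/1 ≈ 5.000
  cycle 1 → 1: weight = 5, length = 1, mean = 5/1 ≈ 5.000
  cycle 0 → 1 → 0: weight = 17, length = 2, mean = 17/2 ≈ 8.500
  cycle 1 → 0 → 1: weight = 17, length = 2, mean = 17/2 ≈ 8.500
Minimum mean = 5.000, attained e.g. along the cycle 0 → 0 with weight 5 and length 1. So λ(A) = 5/1 = 5.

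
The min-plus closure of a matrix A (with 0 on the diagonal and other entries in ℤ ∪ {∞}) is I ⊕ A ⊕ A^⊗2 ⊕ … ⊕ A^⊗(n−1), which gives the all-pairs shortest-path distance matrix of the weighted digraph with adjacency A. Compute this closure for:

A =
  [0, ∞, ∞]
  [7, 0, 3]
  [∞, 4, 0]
Closure =
  [0, ∞, ∞]
  [7, 0, 3]
  [11, 4, 0]

This is the Floyd-Warshall all-pairs shortest-path computation. For each intermediate vertex k = 0, 1, …, 2, update dist[i][j] ← min(dist[i][j], dist[i][k] + dist[k][j]). The final matrix gives, for each (i, j), the minimum total weight of any directed path from i to j (possibly empty when i = j).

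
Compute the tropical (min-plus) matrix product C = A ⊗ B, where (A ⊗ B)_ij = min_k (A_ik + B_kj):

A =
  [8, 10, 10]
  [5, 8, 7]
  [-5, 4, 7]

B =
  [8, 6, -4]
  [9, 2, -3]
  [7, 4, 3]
A ⊗ B =
  [16, 12, 4]
  [13, 10, 1]
  [3, 1, -9]

Apply the min-plus product entry-by-entry:
  C[0][0] = min over k of (A[0][0] + B[0][0] = 8 + 8 = 16, A[0][1] + B[1][0] = 10 + 9 = 19, A[0][2] + B[2][0] = 10 + 7 = 17) = 16 (attained at k = 0)
  C[0][1] = min over k of (A[0][0] + B[0][1] = 8 + 6 = 14, A[0][1] + B[1][1] = 10 + 2 = 12, A[0][2] + B[2][1] = 10 + 4 = 14) = 12 (attained at k = 1)
  C[0][2] = min over k of (A[0][0] + B[0][2] = 8 + -4 = 4, A[0][1] + B[1][2] = 10 + -3 = 7, A[0][2] + B[2][2] = 10 + 3 = 13) = 4 (attained at k = 0)
  C[1][0] = min over k of (A[1][0] + B[0][0] = 5 + 8 = 13, A[1][1] + B[1][0] = 8 + 9 = 17, A[1][2] + B[2][0] = 7 + 7 = 14) = 13 (attained at k = 0)
  C[1][1] = min over k of (A[1][0] + B[0][1] = 5 + 6 = 11, A[1][1] + B[1][1] = 8 + 2 = 10, A[1][2] + B[2][1] = 7 + 4 = 11) = 10 (attained at k = 1)
  C[1][2] = min over k of (A[1][0] + B[0][2] = 5 + -4 = 1, A[1][1] + B[1][2] = 8 + -3 = 5, A[1][2] + B[2][2] = 7 + 3 = 10) = 1 (attained at k = 0)
  C[2][0] = min over k of (A[2][0] + B[0][0] = -5 + 8 = 3, A[2][1] + B[1][0] = 4 + 9 = 13, A[2][2] + B[2][0] = 7 + 7 = 14) = 3 (attained at k = 0)
  C[2][1] = min over k of (A[2][0] + B[0][1] = -5 + 6 = 1, A[2][1] + B[1][1] = 4 + 2 = 6, A[2][2] + B[2][1] = 7 + 4 = 11) = 1 (attained at k = 0)
  C[2][2] = min over k of (A[2][0] + B[0][2] = -5 + -4 = -9, A[2][1] + B[1][2] = 4 + -3 = 1, A[2][2] + B[2][2] = 7 + 3 = 10) = -9 (attained at k = 0)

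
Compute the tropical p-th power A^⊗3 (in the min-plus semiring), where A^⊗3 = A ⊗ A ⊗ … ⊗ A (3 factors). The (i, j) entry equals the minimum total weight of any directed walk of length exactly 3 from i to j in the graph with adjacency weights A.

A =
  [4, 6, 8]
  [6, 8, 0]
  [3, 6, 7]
A^⊗3 =
  [9, 12, 10]
  [7, 9, 6]
  [9, 12, 9]

Each entry (A^⊗3)_ij equals the minimum over all length-3 walks i = v_0 → v_1 → … → v_3 = j of Σ_t A[v_t][v_{t+1}]. For example, for (i, j) = (0, 2) we minimise over 9 possible intermediate vertex sequences; the minimum is 10, attained along the walk 0 → 0 → 1 → 2.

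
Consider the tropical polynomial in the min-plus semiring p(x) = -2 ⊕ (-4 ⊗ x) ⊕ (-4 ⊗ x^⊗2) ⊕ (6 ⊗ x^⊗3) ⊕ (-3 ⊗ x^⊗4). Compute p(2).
p(2) = -2

A tropical monomial a ⊗ x^⊗i evaluates to a + i · x. Evaluating each term at x = 2:
  Term 0 contributes -2 + 0 · 2 = -2
  Term 1 contributes -4 + 1 · 2 = -2
  Term 2 contributes -4 + 2 · 2 = 0
  Term 3 contributes 6 + 3 · 2 = 12
  Term 4 contributes -3 + 4 · 2 = 5
p(2) = ⊕ of these = min[-2, -2, 0, 12, 5] = -2.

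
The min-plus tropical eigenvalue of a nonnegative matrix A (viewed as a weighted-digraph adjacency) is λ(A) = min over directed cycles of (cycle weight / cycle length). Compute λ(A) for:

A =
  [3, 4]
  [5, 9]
λ(A) = 3

Enumerate directed cycles and compute their means (weight / length). Sample:
  cycle 0 → 0: weight = 3, length = 1, mean = 3/1 ≈ 3.000
  cycle 1 → 1: weight = 9, length = 1, mean = 9/1 ≈ 9.000
  cycle 0 → 1 → 0: weight = 9, length = 2, mean = 9/2 ≈ 4.500
  cycle 1 → 0 → 1: weight = 9, length = 2, mean = 9/2 ≈ 4.500
Minimum mean = 3.000, attained e.g. along the cycle 0 → 0 with weight 3 and length 1. So λ(A) = 3/1 = 3.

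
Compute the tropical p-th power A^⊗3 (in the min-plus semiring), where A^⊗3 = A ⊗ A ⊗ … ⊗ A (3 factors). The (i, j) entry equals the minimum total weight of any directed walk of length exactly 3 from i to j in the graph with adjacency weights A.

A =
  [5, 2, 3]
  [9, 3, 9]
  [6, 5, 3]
A^⊗3 =
  [12, 8, 9]
  [15, 9, 15]
  [12, 11, 9]

Each entry (A^⊗3)_ij equals the minimum over all length-3 walks i = v_0 → v_1 → … → v_3 = j of Σ_t A[v_t][v_{t+1}]. For example, for (i, j) = (0, 2) we minimise over 9 possible intermediate vertex sequences; the minimum is 9, attained along the walk 0 → 2 → 2 → 2.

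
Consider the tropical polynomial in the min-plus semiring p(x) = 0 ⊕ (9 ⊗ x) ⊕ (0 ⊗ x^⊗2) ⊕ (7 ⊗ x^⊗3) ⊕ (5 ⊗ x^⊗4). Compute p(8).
p(8) = 0

A tropical monomial a ⊗ x^⊗i evaluates to a + i · x. Evaluating each term at x = 8:
  Term 0 contributes 0 + 0 · 8 = 0
  Term 1 contributes 9 + 1 · 8 = 17
  Term 2 contributes 0 + 2 · 8 = 16
  Term 3 contributes 7 + 3 · 8 = 31
  Term 4 contributes 5 + 4 · 8 = 37
p(8) = ⊕ of these = min[0, 17, 16, 31, 37] = 0.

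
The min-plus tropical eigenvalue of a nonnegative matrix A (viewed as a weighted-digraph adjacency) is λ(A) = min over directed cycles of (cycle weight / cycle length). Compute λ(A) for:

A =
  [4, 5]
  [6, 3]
λ(A) = 3

Enumerate directed cycles and compute their means (weight / length). Sample:
  cycle 0 → 0: weight = 4, length = 1, mean = 4/1 ≈ 4.000
  cycle 1 → 1: weight = 3, length = 1, mean = 3/1 ≈ 3.000
  cycle 0 → 1 → 0: weight = 11, length = 2, mean = 11/2 ≈ 5.500
  cycle 1 → 0 → 1: weight = 11, length = 2, mean = 11/2 ≈ 5.500
Minimum mean = 3.000, attained e.g. along the cycle 1 → 1 with weight 3 and length 1. So λ(A) = 3/1 = 3.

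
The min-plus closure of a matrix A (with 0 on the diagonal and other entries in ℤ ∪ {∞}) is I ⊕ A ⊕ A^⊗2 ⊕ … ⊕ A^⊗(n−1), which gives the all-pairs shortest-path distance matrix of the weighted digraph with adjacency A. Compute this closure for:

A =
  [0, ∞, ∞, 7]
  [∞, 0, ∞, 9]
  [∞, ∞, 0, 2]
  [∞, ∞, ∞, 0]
Closure =
  [0, ∞, ∞, 7]
  [∞, 0, ∞, 9]
  [∞, ∞, 0, 2]
  [∞, ∞, ∞, 0]

This is the Floyd-Warshall all-pairs shortest-path computation. For each intermediate vertex k = 0, 1, …, 3, update dist[i][j] ← min(dist[i][j], dist[i][k] + dist[k][j]). The final matrix gives, for each (i, j), the minimum total weight of any directed path from i to j (possibly empty when i = j).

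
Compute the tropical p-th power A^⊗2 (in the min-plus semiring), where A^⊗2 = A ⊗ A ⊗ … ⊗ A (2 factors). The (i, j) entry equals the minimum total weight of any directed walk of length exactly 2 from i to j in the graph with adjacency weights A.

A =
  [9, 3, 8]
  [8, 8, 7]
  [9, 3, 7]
A^⊗2 =
  [11, 11, 10]
  [16, 10, 14]
  [11, 10, 10]

Each entry (A^⊗2)_ij equals the minimum over all length-2 walks i = v_0 → v_1 → … → v_2 = j of Σ_t A[v_t][v_{t+1}]. For example, for (i, j) = (0, 2) we minimise over 3 possible intermediate vertex sequences; the minimum is 10, attained along the walk 0 → 1 → 2.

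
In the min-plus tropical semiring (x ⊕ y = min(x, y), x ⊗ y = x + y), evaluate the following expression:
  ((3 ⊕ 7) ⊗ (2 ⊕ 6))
((3 ⊕ 7) ⊗ (2 ⊕ 6)) = 5

Expand innermost to outermost. Recall ⊕ takes the minimum of its arguments and ⊗ takes their sum. Working out the expression ((3 ⊕ 7) ⊗ (2 ⊕ 6)) gives 5.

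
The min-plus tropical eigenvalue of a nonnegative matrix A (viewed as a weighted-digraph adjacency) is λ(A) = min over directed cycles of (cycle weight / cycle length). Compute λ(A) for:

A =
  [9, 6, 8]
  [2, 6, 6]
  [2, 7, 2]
λ(A) = 2

Enumerate directed cycles and compute their means (weight / length). Sample:
  cycle 0 → 0: weight = 9, length = 1, mean = 9/1 ≈ 9.000
  cycle 1 → 1: weight = 6, length = 1, mean = 6/1 ≈ 6.000
  cycle 2 → 2: weight = 2, length = 1, mean = 2/1 ≈ 2.000
  cycle 0 → 1 → 0: weight = 8, length = 2, mean = 8/2 ≈ 4.000
  cycle 0 → 2 → 0: weight = 10, length = 2, mean = 10/2 ≈ 5.000
  cycle 1 → 0 → 1: weight = 8, length = 2, mean = 8/2 ≈ 4.000
Minimum mean = 2.000, attained e.g. along the cycle 2 → 2 with weight 2 and length 1. So λ(A) = 2/1 = 2.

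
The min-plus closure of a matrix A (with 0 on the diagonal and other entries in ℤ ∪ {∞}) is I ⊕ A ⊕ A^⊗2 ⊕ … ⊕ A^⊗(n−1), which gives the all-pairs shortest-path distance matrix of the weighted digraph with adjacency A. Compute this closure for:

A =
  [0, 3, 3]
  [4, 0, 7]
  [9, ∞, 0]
Closure =
  [0, 3, 3]
  [4, 0, 7]
  [9, 12, 0]

This is the Floyd-Warshall all-pairs shortest-path computation. For each intermediate vertex k = 0, 1, …, 2, update dist[i][j] ← min(dist[i][j], dist[i][k] + dist[k][j]). The final matrix gives, for each (i, j), the minimum total weight of any directed path from i to j (possibly empty when i = j).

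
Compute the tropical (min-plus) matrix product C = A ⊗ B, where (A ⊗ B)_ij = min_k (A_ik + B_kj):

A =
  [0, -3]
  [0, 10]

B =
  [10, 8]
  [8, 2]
A ⊗ B =
  [5, -1]
  [10, 8]

Apply the min-plus product entry-by-entry:
  C[0][0] = min over k of (A[0][0] + B[0][0] = 0 + 10 = 10, A[0][1] + B[1][0] = -3 + 8 = 5) = 5 (attained at k = 1)
  C[0][1] = min over k of (A[0][0] + B[0][1] = 0 + 8 = 8, A[0][1] + B[1][1] = -3 + 2 = -1) = -1 (attained at k = 1)
  C[1][0] = min over k of (A[1][0] + B[0][0] = 0 + 10 = 10, A[1][1] + B[1][0] = 10 + 8 = 18) = 10 (attained at k = 0)
  C[1][1] = min over k of (A[1][0] + B[0][1] = 0 + 8 = 8, A[1][1] + B[1][1] = 10 + 2 = 12) = 8 (attained at k = 0)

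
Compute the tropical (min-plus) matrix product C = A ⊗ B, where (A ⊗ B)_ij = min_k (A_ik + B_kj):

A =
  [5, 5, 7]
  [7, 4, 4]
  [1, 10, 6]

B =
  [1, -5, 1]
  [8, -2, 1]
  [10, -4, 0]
A ⊗ B =
  [6, 0, 6]
  [8, 0, 4]
  [2, -4, 2]

Apply the min-plus product entry-by-entry:
  C[0][0] = min over k of (A[0][0] + B[0][0] = 5 + 1 = 6, A[0][1] + B[1][0] = 5 + 8 = 13, A[0][2] + B[2][0] = 7 + 10 = 17) = 6 (attained at k = 0)
  C[0][1] = min over k of (A[0][0] + B[0][1] = 5 + -5 = 0, A[0][1] + B[1][1] = 5 + -2 = 3, A[0][2] + B[2][1] = 7 + -4 = 3) = 0 (attained at k = 0)
  C[0][2] = min over k of (A[0][0] + B[0][2] = 5 + 1 = 6, A[0][1] + B[1][2] = 5 + 1 = 6, A[0][2] + B[2][2] = 7 + 0 = 7) = 6 (attained at k = 0)
  C[1][0] = min over k of (A[1][0] + B[0][0] = 7 + 1 = 8, A[1][1] + B[1][0] = 4 + 8 = 12, A[1][2] + B[2][0] = 4 + 10 = 14) = 8 (attained at k = 0)
  C[1][1] = min over k of (A[1][0] + B[0][1] = 7 + -5 = 2, A[1][1] + B[1][1] = 4 + -2 = 2, A[1][2] + B[2][1] = 4 + -4 = 0) = 0 (attained at k = 2)
  C[1][2] = min over k of (A[1][0] + B[0][2] = 7 + 1 = 8, A[1][1] + B[1][2] = 4 + 1 = 5, A[1][2] + B[2][2] = 4 + 0 = 4) = 4 (attained at k = 2)
  C[2][0] = min over k of (A[2][0] + B[0][0] = 1 + 1 = 2, A[2][1] + B[1][0] = 10 + 8 = 18, A[2][2] + B[2][0] = 6 + 10 = 16) = 2 (attained at k = 0)
  C[2][1] = min over k of (A[2][0] + B[0][1] = 1 + -5 = -4, A[2][1] + B[1][1] = 10 + -2 = 8, A[2][2] + B[2][1] = 6 + -4 = 2) = -4 (attained at k = 0)
  C[2][2] = min over k of (A[2][0] + B[0][2] = 1 + 1 = 2, A[2][1] + B[1][2] = 10 + 1 = 11, A[2][2] + B[2][2] = 6 + 0 = 6) = 2 (attained at k = 0)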